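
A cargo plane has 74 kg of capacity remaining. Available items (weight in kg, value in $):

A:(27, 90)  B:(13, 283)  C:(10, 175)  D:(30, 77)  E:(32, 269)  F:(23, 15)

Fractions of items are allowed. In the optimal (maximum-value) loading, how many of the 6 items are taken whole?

Ratios (sorted): B 21.77, C 17.50, E 8.41, A 3.33, D 2.57, F 0.65
take B (13 @ 283); take C (10 @ 175); take E (32 @ 269); take 19/27 of A → 63.33. Capacity used 74/74.
3 item(s) taken whole; one partial (take 19/27 of A).

3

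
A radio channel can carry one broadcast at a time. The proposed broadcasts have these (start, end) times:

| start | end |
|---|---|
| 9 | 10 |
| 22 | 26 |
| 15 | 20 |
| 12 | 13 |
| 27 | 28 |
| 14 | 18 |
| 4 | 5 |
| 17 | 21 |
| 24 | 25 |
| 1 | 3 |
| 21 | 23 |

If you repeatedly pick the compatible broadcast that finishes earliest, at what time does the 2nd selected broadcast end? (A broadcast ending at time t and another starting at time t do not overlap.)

Sort by end time and greedily take each interval whose start is ≥ the last chosen end.
By end time: (1,3), (4,5), (9,10), (12,13), (14,18), (15,20), (17,21), (21,23), (24,25), (22,26), (27,28).
Pick (1,3); next start ≥ 3 → (4,5); next start ≥ 5 → (9,10); next start ≥ 10 → (12,13); next start ≥ 13 → (14,18); next start ≥ 18 → (21,23); next start ≥ 23 → (24,25); next start ≥ 25 → (27,28).
Selected: (1,3) (4,5) (9,10) (12,13) (14,18) (21,23) (24,25) (27,28)

5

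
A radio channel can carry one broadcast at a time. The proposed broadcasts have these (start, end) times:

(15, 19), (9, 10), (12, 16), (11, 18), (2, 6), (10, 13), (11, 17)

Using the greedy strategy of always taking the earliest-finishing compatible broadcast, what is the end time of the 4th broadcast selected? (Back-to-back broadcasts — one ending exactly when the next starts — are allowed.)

By end time: (2,6), (9,10), (10,13), (12,16), (11,17), (11,18), (15,19).
Pick (2,6); next start ≥ 6 → (9,10); next start ≥ 10 → (10,13); next start ≥ 13 → (15,19).
Selected: (2,6) (9,10) (10,13) (15,19)

19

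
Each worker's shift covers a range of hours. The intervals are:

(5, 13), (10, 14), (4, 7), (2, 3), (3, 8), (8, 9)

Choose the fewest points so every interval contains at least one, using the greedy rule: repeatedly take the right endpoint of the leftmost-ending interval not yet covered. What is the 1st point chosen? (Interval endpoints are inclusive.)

Process intervals by earliest right end; each time one isn't hit yet, stab at its right endpoint.
By right end: [2,3]  [4,7]  [3,8]  [8,9]  [5,13]  [10,14]
[2,3] uncovered → point at 3; [4,7] uncovered → point at 7; [8,9] uncovered → point at 9; [10,14] uncovered → point at 14.
Points: 3, 7, 9, 14 (4 total).

3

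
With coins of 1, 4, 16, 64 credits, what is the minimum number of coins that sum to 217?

Use the largest denomination that fits, subtract, and repeat.
217 − 3×64→25 − 1×16→9 − 2×4→1 − 1×1→0
Total coins = 3 + 1 + 2 + 1 = 7

7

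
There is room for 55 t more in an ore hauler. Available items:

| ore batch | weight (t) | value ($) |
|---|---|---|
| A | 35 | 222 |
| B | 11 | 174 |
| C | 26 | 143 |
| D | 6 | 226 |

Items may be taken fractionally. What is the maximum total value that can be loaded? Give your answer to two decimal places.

Ratios (sorted): D 37.67, B 15.82, A 6.34, C 5.50
take D (6 @ 226); take B (11 @ 174); take A (35 @ 222); take 3/26 of C → 16.50. Capacity used 55/55.
Total value = 638.50

638.50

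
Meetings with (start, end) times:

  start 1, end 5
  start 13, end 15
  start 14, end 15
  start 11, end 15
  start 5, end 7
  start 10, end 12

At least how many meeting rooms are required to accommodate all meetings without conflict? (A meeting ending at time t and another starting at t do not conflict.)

Events (time:±→running): 1:+→1 5:-→0 5:+→1 7:-→0 10:+→1 11:+→2 12:-→1 13:+→2 14:+→3 … peak 3.

3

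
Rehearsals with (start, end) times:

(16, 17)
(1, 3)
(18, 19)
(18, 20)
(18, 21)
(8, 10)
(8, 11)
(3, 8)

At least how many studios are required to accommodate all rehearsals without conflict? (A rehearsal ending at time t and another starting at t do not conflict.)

The answer is the maximum number of intervals overlapping at any instant.
Events (time:±→running): 1:+→1 3:-→0 3:+→1 8:-→0 8:+→1 8:+→2 10:-→1 11:-→0 16:+→1 17:-→0 18:+→1 18:+→2 18:+→3 … peak 3.

3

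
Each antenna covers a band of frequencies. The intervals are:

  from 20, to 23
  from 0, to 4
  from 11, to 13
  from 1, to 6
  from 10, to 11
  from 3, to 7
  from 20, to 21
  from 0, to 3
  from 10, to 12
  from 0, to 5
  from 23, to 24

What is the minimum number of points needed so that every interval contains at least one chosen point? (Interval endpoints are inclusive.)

Sorted: [0,3] [0,4] [0,5] [1,6] [3,7] [10,11] [10,12] [11,13] [20,21] [20,23] [23,24]
{[0,3],[0,4],[0,5],[1,6],[3,7]} hit by 3; {[10,11],[10,12],[11,13]} hit by 11; {[20,21],[20,23]} hit by 21; {[23,24]} hit by 24.
Points: 3, 11, 21, 24 (4 total).

4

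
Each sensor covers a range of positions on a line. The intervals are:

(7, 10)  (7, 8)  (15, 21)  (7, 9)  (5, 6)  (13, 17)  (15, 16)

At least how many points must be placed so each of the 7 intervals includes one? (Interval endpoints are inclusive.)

3

Sort by right endpoint; whenever an interval is uncovered, place a point at its right end.
Sorted: [5,6] [7,8] [7,9] [7,10] [15,16] [13,17] [15,21]
{[5,6]} hit by 6; {[7,8],[7,9],[7,10]} hit by 8; {[15,16],[13,17],[15,21]} hit by 16.
Points: 6, 8, 16 (3 total).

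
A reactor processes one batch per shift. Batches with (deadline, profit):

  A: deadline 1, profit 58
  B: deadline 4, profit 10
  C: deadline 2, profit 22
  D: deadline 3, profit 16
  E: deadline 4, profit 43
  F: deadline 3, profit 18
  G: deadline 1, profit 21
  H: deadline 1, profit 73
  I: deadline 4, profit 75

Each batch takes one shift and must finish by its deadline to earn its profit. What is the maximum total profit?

Sort by profit descending; place each in the latest free slot ≤ its deadline.
Profit order: I=75 H=73 A=58 E=43 C=22 G=21 F=18 D=16 B=10
Assign: I→slot 4, H→slot 1, A skipped, E→slot 3, C→slot 2, G skipped, F skipped, D skipped, B skipped.
Slots: [1:H] [2:C] [3:E] [4:I]
Profit = 73 + 22 + 43 + 75 = 213

213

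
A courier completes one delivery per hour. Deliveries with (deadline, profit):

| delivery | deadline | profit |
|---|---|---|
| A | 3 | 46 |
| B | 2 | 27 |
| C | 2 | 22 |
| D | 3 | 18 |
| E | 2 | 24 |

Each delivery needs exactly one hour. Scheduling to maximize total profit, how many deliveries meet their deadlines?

3

By profit: A(d3,46), B(d2,27), E(d2,24), C(d2,22), D(d3,18)
A→slot 3; B→slot 2; E→slot 1; C skipped; D skipped.
3 of 5 scheduled.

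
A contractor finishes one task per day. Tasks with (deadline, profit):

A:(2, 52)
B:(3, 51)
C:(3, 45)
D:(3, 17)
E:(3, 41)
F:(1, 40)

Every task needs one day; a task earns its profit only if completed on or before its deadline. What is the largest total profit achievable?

Sort by profit descending; place each in the latest free slot ≤ its deadline.
Profit order: A=52 B=51 C=45 E=41 F=40 D=17
Assign: A→slot 2, B→slot 3, C→slot 1, E skipped, F skipped, D skipped.
Slots: [1:C] [2:A] [3:B]
Profit = 45 + 52 + 51 = 148

148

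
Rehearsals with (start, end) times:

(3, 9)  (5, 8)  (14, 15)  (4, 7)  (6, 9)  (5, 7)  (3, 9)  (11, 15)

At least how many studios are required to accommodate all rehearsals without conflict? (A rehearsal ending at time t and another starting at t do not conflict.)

6

Events (time:±→running): 3:+→1 3:+→2 4:+→3 5:+→4 5:+→5 6:+→6 … peak 6.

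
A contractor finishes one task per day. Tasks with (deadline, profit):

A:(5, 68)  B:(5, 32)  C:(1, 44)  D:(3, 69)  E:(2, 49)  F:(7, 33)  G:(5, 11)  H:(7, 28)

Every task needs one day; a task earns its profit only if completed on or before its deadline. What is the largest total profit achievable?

Take jobs in profit order; each goes to the latest open slot no later than its deadline.
Profit order: D=69 A=68 E=49 C=44 F=33 B=32 H=28 G=11
Assign: D→slot 3, A→slot 5, E→slot 2, C→slot 1, F→slot 7, B→slot 4, H→slot 6, G skipped.
Slots: [1:C] [2:E] [3:D] [4:B] [5:A] [6:H] [7:F]
Profit = 44 + 49 + 69 + 32 + 68 + 28 + 33 = 323

323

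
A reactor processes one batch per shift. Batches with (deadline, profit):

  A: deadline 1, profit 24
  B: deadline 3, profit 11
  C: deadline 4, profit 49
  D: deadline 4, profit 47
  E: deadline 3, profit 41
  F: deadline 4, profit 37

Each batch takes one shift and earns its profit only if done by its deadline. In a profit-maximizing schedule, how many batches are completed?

4

By profit: C(d4,49), D(d4,47), E(d3,41), F(d4,37), A(d1,24), B(d3,11)
C→slot 4; D→slot 3; E→slot 2; F→slot 1; A skipped; B skipped.
4 of 6 scheduled.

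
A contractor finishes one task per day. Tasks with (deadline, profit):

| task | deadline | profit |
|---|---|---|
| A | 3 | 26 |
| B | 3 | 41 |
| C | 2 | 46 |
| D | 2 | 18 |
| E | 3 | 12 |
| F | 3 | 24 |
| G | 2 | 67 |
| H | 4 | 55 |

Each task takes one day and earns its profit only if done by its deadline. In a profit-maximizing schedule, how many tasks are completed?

Take jobs in profit order; each goes to the latest open slot no later than its deadline.
By profit: G(d2,67), H(d4,55), C(d2,46), B(d3,41), A(d3,26), F(d3,24), D(d2,18), E(d3,12)
G→slot 2; H→slot 4; C→slot 1; B→slot 3; A skipped; F skipped; D skipped; E skipped.
4 of 8 scheduled.

4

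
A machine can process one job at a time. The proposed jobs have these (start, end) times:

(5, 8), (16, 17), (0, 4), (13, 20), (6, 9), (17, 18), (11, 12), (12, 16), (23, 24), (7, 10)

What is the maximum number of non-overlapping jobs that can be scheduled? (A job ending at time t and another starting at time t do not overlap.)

7

Greedy by earliest finish: after sorting by end time, pick each interval compatible with the last pick.
By end time: (0,4), (5,8), (6,9), (7,10), (11,12), (12,16), (16,17), (17,18), (13,20), (23,24).
Pick (0,4); next start ≥ 4 → (5,8); next start ≥ 8 → (11,12); next start ≥ 12 → (12,16); next start ≥ 16 → (16,17); next start ≥ 17 → (17,18); next start ≥ 18 → (23,24).
Selected 7 jobs.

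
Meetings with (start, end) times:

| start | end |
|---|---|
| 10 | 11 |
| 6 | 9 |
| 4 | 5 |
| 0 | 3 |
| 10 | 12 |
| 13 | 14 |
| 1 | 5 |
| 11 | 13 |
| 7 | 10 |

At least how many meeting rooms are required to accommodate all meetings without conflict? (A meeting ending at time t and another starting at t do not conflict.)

2

The answer is the maximum number of intervals overlapping at any instant.
Events (time:±→running): 0:+→1 1:+→2 … peak 2.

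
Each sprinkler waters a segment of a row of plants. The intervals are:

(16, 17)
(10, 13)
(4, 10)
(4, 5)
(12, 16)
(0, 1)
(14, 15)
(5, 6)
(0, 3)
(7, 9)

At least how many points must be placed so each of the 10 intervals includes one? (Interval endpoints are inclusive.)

Process intervals by earliest right end; each time one isn't hit yet, stab at its right endpoint.
By right end: [0,1]  [0,3]  [4,5]  [5,6]  [7,9]  [4,10]  [10,13]  [14,15]  [12,16]  [16,17]
[0,1] uncovered → point at 1; [4,5] uncovered → point at 5; [7,9] uncovered → point at 9; [10,13] uncovered → point at 13; [14,15] uncovered → point at 15; [16,17] uncovered → point at 17.
Points: 1, 5, 9, 13, 15, 17 (6 total).

6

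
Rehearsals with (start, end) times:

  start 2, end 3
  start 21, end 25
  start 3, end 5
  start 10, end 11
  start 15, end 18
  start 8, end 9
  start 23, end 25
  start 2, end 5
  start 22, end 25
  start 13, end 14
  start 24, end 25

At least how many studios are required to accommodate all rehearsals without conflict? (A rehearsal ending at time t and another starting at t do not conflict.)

The answer is the maximum number of intervals overlapping at any instant.
Events (time:±→running): 2:+→1 2:+→2 3:-→1 3:+→2 5:-→1 5:-→0 8:+→1 9:-→0 10:+→1 11:-→0 13:+→1 14:-→0 15:+→1 18:-→0 21:+→1 22:+→2 23:+→3 24:+→4 … peak 4.

4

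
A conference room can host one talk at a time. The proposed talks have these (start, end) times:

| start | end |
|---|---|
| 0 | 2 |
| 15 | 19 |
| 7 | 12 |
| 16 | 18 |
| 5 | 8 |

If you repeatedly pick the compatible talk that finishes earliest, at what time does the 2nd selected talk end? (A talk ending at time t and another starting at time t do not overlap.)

Sorted by end: (0,2)  (5,8)  (7,12)  (16,18)  (15,19)
take (0,2); take (5,8); take (16,18); skip (15,19).
Selected: (0,2) (5,8) (16,18)

8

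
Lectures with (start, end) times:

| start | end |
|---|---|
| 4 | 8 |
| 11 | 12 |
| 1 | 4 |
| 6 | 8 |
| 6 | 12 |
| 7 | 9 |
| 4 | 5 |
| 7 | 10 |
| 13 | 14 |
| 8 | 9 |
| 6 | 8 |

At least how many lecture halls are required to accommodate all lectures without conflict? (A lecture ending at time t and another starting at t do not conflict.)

Count concurrent intervals with a sweep; the peak is the room count.
starts: [1, 4, 4, 6, 6, 6, 7, 7, 8, 11, 13]
ends:   [4, 5, 8, 8, 8, 9, 9, 10, 12, 12, 14]
s1→1 e4→0 s4→1 s4→2 e5→1 s6→2 s6→3 s6→4 s7→5 s7→6  — peak 6.

6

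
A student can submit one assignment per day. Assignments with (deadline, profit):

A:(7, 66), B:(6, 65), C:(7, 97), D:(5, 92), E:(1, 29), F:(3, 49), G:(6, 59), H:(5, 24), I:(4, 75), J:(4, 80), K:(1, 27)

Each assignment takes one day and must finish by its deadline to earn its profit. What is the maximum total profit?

534

Sort by profit descending; place each in the latest free slot ≤ its deadline.
By profit: C(d7,97), D(d5,92), J(d4,80), I(d4,75), A(d7,66), B(d6,65), G(d6,59), F(d3,49), E(d1,29), K(d1,27), H(d5,24)
C→slot 7; D→slot 5; J→slot 4; I→slot 3; A→slot 6; B→slot 2; G→slot 1; F skipped; E skipped; K skipped; H skipped.
Profit = 59 + 65 + 75 + 80 + 92 + 66 + 97 = 534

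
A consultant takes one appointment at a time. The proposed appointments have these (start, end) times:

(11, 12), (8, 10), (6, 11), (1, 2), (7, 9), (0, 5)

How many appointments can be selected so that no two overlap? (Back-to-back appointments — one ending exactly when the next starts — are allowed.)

3

Order by finish time; keep every interval that doesn't clash with the previous kept one.
Sorted by end: (1,2)  (0,5)  (7,9)  (8,10)  (6,11)  (11,12)
take (1,2); take (7,9); skip (8,10); take (11,12).
Selected 3 appointments.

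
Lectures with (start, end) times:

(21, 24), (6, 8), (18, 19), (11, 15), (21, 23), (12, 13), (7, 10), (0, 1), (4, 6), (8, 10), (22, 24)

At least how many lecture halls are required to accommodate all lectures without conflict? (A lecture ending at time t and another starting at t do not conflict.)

3

The answer is the maximum number of intervals overlapping at any instant.
starts: [0, 4, 6, 7, 8, 11, 12, 18, 21, 21, 22]
ends:   [1, 6, 8, 10, 10, 13, 15, 19, 23, 24, 24]
s0→1 e1→0 s4→1 e6→0 s6→1 s7→2 e8→1 s8→2 e10→1 e10→0 s11→1 s12→2 e13→1 e15→0 s18→1 e19→0 s21→1 s21→2 s22→3  — peak 3.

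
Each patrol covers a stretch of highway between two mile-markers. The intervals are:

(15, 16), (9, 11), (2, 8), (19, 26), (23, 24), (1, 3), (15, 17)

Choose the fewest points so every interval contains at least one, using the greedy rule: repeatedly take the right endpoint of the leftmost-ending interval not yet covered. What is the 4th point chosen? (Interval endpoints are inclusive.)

Process intervals by earliest right end; each time one isn't hit yet, stab at its right endpoint.
By right end: [1,3]  [2,8]  [9,11]  [15,16]  [15,17]  [23,24]  [19,26]
[1,3] uncovered → point at 3; [9,11] uncovered → point at 11; [15,16] uncovered → point at 16; [23,24] uncovered → point at 24.
Points: 3, 11, 16, 24 (4 total).

24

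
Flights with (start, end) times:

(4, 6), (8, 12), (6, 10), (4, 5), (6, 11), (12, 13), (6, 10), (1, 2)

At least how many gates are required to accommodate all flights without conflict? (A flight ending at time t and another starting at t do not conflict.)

4

The answer is the maximum number of intervals overlapping at any instant.
Events (time:±→running): 1:+→1 2:-→0 4:+→1 4:+→2 5:-→1 6:-→0 6:+→1 6:+→2 6:+→3 8:+→4 … peak 4.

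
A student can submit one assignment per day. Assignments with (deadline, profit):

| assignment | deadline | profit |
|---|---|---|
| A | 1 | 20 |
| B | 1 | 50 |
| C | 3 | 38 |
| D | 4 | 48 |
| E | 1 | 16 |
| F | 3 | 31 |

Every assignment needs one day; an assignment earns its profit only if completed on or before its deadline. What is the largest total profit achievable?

167

Sort by profit descending; place each in the latest free slot ≤ its deadline.
By profit: B(d1,50), D(d4,48), C(d3,38), F(d3,31), A(d1,20), E(d1,16)
B→slot 1; D→slot 4; C→slot 3; F→slot 2; A skipped; E skipped.
Profit = 50 + 31 + 38 + 48 = 167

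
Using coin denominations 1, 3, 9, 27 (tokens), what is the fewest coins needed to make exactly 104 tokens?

8

Greedy: take as many of the largest coin as possible, then repeat with the remainder.
104 − 3×27→23 − 2×9→5 − 1×3→2 − 2×1→0
Total coins = 3 + 2 + 1 + 2 = 8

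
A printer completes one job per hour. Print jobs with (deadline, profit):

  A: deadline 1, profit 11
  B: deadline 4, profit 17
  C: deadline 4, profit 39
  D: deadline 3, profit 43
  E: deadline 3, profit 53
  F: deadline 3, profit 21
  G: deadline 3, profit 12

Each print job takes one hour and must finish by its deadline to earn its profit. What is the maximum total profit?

156

Sort by profit descending; place each in the latest free slot ≤ its deadline.
By profit: E(d3,53), D(d3,43), C(d4,39), F(d3,21), B(d4,17), G(d3,12), A(d1,11)
E→slot 3; D→slot 2; C→slot 4; F→slot 1; B skipped; G skipped; A skipped.
Profit = 21 + 43 + 53 + 39 = 156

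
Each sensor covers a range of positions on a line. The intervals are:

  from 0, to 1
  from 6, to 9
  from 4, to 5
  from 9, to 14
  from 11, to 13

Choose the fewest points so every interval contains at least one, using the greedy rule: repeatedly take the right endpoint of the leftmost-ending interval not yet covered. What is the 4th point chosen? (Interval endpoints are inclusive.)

13

Sort by right endpoint; whenever an interval is uncovered, place a point at its right end.
By right end: [0,1]  [4,5]  [6,9]  [11,13]  [9,14]
[0,1] uncovered → point at 1; [4,5] uncovered → point at 5; [6,9] uncovered → point at 9; [11,13] uncovered → point at 13.
Points: 1, 5, 9, 13 (4 total).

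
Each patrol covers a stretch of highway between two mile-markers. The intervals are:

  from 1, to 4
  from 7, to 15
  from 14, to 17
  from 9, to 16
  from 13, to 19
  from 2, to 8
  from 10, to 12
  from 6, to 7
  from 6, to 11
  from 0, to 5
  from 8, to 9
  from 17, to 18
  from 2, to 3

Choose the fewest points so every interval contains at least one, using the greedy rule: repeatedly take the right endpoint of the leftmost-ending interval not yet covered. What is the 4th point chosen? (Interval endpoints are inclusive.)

Sort by right endpoint; whenever an interval is uncovered, place a point at its right end.
By right end: [2,3]  [1,4]  [0,5]  [6,7]  [2,8]  [8,9]  [6,11]  [10,12]  [7,15]  [9,16]  [14,17]  [17,18]  [13,19]
[2,3] uncovered → point at 3; [6,7] uncovered → point at 7; [8,9] uncovered → point at 9; [10,12] uncovered → point at 12; [14,17] uncovered → point at 17.
Points: 3, 7, 9, 12, 17 (5 total).

12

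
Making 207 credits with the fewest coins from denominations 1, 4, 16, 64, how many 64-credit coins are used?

3

Greedy: take as many of the largest coin as possible, then repeat with the remainder.
207 − 3×64→15 − 3×4→3 − 3×1→0
Count of 64: 3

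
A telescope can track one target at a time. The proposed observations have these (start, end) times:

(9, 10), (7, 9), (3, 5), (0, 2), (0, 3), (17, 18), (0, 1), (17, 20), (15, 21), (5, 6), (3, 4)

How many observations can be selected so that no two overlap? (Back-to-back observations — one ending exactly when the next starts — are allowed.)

Order by finish time; keep every interval that doesn't clash with the previous kept one.
Sorted by end: (0,1)  (0,2)  (0,3)  (3,4)  (3,5)  (5,6)  (7,9)  (9,10)  (17,18)  (17,20)  (15,21)
take (0,1); skip (0,2); take (3,4); take (5,6); take (7,9); take (9,10); take (17,18); skip (17,20).
Selected 6 observations.

6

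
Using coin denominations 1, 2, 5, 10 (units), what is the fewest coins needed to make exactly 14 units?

Use the largest denomination that fits, subtract, and repeat.
14 = 1×10 + 2×2
Total coins = 1 + 2 = 3

3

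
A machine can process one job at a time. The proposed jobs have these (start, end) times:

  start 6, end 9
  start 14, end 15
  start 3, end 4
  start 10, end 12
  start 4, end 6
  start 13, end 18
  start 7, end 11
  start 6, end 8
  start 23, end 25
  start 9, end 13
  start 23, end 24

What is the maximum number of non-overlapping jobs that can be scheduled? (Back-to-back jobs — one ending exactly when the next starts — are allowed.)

6

Sort by end time and greedily take each interval whose start is ≥ the last chosen end.
Sorted by end: (3,4)  (4,6)  (6,8)  (6,9)  (7,11)  (10,12)  (9,13)  (14,15)  (13,18)  (23,24)  (23,25)
take (3,4); take (4,6); take (6,8); skip (6,9); take (10,12); take (14,15); take (23,24).
Selected 6 jobs.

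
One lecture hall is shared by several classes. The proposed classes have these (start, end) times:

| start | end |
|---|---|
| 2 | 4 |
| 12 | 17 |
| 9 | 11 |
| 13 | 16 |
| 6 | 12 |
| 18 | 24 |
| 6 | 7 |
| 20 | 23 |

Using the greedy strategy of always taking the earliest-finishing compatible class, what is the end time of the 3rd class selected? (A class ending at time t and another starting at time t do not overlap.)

Sorted by end: (2,4)  (6,7)  (9,11)  (6,12)  (13,16)  (12,17)  (20,23)  (18,24)
take (2,4); take (6,7); take (9,11); take (13,16); take (20,23).
Selected: (2,4) (6,7) (9,11) (13,16) (20,23)

11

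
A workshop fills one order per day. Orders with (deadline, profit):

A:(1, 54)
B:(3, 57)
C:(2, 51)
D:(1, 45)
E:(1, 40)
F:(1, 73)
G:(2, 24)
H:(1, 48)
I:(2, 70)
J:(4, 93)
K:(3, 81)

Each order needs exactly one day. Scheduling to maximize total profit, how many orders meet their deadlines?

Take jobs in profit order; each goes to the latest open slot no later than its deadline.
Profit order: J=93 K=81 F=73 I=70 B=57 A=54 C=51 H=48 D=45 E=40 G=24
Assign: J→slot 4, K→slot 3, F→slot 1, I→slot 2, B skipped, A skipped, C skipped, H skipped, D skipped, E skipped, G skipped.
Slots: [1:F] [2:I] [3:K] [4:J]
4 of 11 scheduled.

4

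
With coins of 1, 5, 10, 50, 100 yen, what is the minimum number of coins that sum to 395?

9

Greedy: take as many of the largest coin as possible, then repeat with the remainder.
395 = 3×100 + 1×50 + 4×10 + 1×5
Total coins = 3 + 1 + 4 + 1 = 9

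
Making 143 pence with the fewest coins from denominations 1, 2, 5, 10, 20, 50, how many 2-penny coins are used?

1

Use the largest denomination that fits, subtract, and repeat.
143 = 2×50 + 2×20 + 1×2 + 1×1
Count of 2: 1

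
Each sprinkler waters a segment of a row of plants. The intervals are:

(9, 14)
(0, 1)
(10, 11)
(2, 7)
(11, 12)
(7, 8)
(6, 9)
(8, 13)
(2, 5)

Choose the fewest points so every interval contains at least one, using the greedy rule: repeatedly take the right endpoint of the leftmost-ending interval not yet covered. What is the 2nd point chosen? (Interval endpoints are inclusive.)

5

Sorted: [0,1] [2,5] [2,7] [7,8] [6,9] [10,11] [11,12] [8,13] [9,14]
{[0,1]} hit by 1; {[2,5],[2,7]} hit by 5; {[7,8],[6,9]} hit by 8; {[10,11],[11,12],[8,13],[9,14]} hit by 11.
Points: 1, 5, 8, 11 (4 total).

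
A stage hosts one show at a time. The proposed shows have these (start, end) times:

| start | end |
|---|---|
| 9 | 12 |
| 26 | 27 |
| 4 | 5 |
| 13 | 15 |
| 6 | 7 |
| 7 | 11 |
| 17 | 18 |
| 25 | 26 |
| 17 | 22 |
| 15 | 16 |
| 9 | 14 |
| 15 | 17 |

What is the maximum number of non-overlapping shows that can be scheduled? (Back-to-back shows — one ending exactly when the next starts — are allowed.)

Order by finish time; keep every interval that doesn't clash with the previous kept one.
Sorted by end: (4,5)  (6,7)  (7,11)  (9,12)  (9,14)  (13,15)  (15,16)  (15,17)  (17,18)  (17,22)  (25,26)  (26,27)
take (4,5); take (6,7); take (7,11); take (13,15); take (15,16); take (17,18); take (25,26); take (26,27).
Selected 8 shows.

8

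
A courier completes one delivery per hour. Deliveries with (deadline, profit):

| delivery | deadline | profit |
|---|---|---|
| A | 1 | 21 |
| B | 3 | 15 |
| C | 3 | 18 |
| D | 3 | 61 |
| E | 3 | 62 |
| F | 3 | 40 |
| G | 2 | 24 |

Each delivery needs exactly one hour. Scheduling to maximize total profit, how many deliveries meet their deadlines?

3

Take jobs in profit order; each goes to the latest open slot no later than its deadline.
Profit order: E=62 D=61 F=40 G=24 A=21 C=18 B=15
Assign: E→slot 3, D→slot 2, F→slot 1, G skipped, A skipped, C skipped, B skipped.
Slots: [1:F] [2:D] [3:E]
3 of 7 scheduled.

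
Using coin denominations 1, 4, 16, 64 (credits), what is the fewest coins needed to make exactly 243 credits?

9

Greedy: take as many of the largest coin as possible, then repeat with the remainder.
243 = 3×64 + 3×16 + 3×1
Total coins = 3 + 3 + 3 = 9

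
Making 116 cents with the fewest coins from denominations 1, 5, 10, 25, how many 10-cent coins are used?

Use the largest denomination that fits, subtract, and repeat.
116 = 4×25 + 1×10 + 1×5 + 1×1
Count of 10: 1

1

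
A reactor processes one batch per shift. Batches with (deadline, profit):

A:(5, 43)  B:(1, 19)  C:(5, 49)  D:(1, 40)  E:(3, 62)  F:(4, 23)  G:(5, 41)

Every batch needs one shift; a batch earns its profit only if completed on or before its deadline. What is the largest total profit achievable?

Sort by profit descending; place each in the latest free slot ≤ its deadline.
Profit order: E=62 C=49 A=43 G=41 D=40 F=23 B=19
Assign: E→slot 3, C→slot 5, A→slot 4, G→slot 2, D→slot 1, F skipped, B skipped.
Slots: [1:D] [2:G] [3:E] [4:A] [5:C]
Profit = 40 + 41 + 62 + 43 + 49 = 235

235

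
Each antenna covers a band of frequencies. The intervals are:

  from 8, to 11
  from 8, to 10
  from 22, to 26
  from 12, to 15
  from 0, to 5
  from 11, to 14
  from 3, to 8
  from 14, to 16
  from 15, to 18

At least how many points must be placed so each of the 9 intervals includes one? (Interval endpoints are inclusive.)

By right end: [0,5]  [3,8]  [8,10]  [8,11]  [11,14]  [12,15]  [14,16]  [15,18]  [22,26]
[0,5] uncovered → point at 5; [8,10] uncovered → point at 10; [11,14] uncovered → point at 14; [15,18] uncovered → point at 18; [22,26] uncovered → point at 26.
Points: 5, 10, 14, 18, 26 (5 total).

5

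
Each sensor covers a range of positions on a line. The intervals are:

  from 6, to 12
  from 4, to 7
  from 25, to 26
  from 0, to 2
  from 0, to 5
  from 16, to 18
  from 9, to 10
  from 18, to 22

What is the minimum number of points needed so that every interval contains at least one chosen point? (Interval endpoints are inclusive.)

5

By right end: [0,2]  [0,5]  [4,7]  [9,10]  [6,12]  [16,18]  [18,22]  [25,26]
[0,2] uncovered → point at 2; [4,7] uncovered → point at 7; [9,10] uncovered → point at 10; [16,18] uncovered → point at 18; [25,26] uncovered → point at 26.
Points: 2, 7, 10, 18, 26 (5 total).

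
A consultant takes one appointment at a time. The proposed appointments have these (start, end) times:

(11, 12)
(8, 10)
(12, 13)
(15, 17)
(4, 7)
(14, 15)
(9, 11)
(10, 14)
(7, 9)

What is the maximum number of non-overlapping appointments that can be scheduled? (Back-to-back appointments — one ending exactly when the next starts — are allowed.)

Sorted by end: (4,7)  (7,9)  (8,10)  (9,11)  (11,12)  (12,13)  (10,14)  (14,15)  (15,17)
take (4,7); take (7,9); take (9,11); take (11,12); take (12,13); skip (10,14); take (14,15); take (15,17).
Selected 7 appointments.

7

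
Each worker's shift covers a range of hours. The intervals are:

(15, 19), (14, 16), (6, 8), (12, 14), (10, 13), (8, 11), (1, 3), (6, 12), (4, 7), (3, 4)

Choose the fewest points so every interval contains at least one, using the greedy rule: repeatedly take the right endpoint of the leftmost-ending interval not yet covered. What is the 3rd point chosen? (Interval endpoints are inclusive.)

11

Process intervals by earliest right end; each time one isn't hit yet, stab at its right endpoint.
Sorted: [1,3] [3,4] [4,7] [6,8] [8,11] [6,12] [10,13] [12,14] [14,16] [15,19]
{[1,3],[3,4]} hit by 3; {[4,7],[6,8]} hit by 7; {[8,11],[6,12],[10,13]} hit by 11; {[12,14],[14,16]} hit by 14; {[15,19]} hit by 19.
Points: 3, 7, 11, 14, 19 (5 total).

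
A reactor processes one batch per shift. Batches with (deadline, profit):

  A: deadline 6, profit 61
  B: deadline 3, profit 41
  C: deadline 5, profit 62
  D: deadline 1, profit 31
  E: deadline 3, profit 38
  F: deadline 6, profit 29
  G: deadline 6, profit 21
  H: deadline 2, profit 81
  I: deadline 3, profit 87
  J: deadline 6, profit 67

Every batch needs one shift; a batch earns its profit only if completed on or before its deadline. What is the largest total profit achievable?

Sort by profit descending; place each in the latest free slot ≤ its deadline.
Profit order: I=87 H=81 J=67 C=62 A=61 B=41 E=38 D=31 F=29 G=21
Assign: I→slot 3, H→slot 2, J→slot 6, C→slot 5, A→slot 4, B→slot 1, E skipped, D skipped, F skipped, G skipped.
Slots: [1:B] [2:H] [3:I] [4:A] [5:C] [6:J]
Profit = 41 + 81 + 87 + 61 + 62 + 67 = 399

399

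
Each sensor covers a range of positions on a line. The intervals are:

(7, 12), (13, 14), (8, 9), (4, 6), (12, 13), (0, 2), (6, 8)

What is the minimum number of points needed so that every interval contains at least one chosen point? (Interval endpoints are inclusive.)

Process intervals by earliest right end; each time one isn't hit yet, stab at its right endpoint.
Sorted: [0,2] [4,6] [6,8] [8,9] [7,12] [12,13] [13,14]
{[0,2]} hit by 2; {[4,6],[6,8]} hit by 6; {[8,9],[7,12]} hit by 9; {[12,13],[13,14]} hit by 13.
Points: 2, 6, 9, 13 (4 total).

4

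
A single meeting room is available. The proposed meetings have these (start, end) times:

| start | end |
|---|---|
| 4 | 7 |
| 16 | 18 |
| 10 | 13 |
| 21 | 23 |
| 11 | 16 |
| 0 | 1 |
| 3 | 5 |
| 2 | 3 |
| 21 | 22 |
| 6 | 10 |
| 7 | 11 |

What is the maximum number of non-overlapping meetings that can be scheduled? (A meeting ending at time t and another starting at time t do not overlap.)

Order by finish time; keep every interval that doesn't clash with the previous kept one.
By end time: (0,1), (2,3), (3,5), (4,7), (6,10), (7,11), (10,13), (11,16), (16,18), (21,22), (21,23).
Pick (0,1); next start ≥ 1 → (2,3); next start ≥ 3 → (3,5); next start ≥ 5 → (6,10); next start ≥ 10 → (10,13); next start ≥ 13 → (16,18); next start ≥ 18 → (21,22).
Selected 7 meetings.

7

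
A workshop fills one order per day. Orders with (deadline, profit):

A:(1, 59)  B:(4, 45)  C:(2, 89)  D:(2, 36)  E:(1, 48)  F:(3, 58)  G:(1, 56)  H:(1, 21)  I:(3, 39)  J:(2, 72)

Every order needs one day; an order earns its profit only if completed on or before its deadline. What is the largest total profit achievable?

264

Take jobs in profit order; each goes to the latest open slot no later than its deadline.
Profit order: C=89 J=72 A=59 F=58 G=56 E=48 B=45 I=39 D=36 H=21
Assign: C→slot 2, J→slot 1, A skipped, F→slot 3, G skipped, E skipped, B→slot 4, I skipped, D skipped, H skipped.
Slots: [1:J] [2:C] [3:F] [4:B]
Profit = 72 + 89 + 58 + 45 = 264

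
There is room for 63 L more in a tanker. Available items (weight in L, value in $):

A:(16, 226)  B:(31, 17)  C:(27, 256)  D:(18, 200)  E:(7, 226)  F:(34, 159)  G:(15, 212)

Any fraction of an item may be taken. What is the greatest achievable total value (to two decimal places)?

Sort by value per unit weight and fill in that order.
Order: E (226/7=32.29) > G (212/15=14.13) > A (226/16=14.12) > D (200/18=11.11) > C (256/27=9.48) > F (159/34=4.68) > B (17/31=0.55)
Fill: take E (7 @ 226) → take G (15 @ 212) → take A (16 @ 226) → take D (18 @ 200) → take 7/27 of C → 66.37; 63/63 used.
Total value = 930.37

930.37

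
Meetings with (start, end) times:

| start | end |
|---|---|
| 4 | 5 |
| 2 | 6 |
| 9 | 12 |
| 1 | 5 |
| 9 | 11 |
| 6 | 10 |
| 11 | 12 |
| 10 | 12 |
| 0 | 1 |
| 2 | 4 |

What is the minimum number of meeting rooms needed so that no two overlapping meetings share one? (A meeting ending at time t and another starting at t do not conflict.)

starts: [0, 1, 2, 2, 4, 6, 9, 9, 10, 11]
ends:   [1, 4, 5, 5, 6, 10, 11, 12, 12, 12]
s0→1 e1→0 s1→1 s2→2 s2→3  — peak 3.

3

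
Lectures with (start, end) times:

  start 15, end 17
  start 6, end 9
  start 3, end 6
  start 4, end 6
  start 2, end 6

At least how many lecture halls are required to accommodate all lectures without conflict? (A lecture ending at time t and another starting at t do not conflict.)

3

starts: [2, 3, 4, 6, 15]
ends:   [6, 6, 6, 9, 17]
s2→1 s3→2 s4→3  — peak 3.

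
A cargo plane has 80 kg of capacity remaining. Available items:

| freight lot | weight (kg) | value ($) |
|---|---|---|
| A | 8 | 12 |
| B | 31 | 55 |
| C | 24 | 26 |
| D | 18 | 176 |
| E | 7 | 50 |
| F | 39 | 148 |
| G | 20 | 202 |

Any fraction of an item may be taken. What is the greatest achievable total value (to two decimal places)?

560.82

Greedy by value/weight ratio, highest first.
Ratios (sorted): G 10.10, D 9.78, E 7.14, F 3.79, B 1.77, A 1.50, C 1.08
take G (20 @ 202); take D (18 @ 176); take E (7 @ 50); take 35/39 of F → 132.82. Capacity used 80/80.
Total value = 560.82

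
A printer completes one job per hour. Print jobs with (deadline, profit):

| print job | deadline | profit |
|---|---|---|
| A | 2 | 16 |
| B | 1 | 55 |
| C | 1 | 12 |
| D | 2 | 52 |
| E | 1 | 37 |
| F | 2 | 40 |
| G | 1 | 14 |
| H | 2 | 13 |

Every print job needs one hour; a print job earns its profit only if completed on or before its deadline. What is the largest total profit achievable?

107

Sort by profit descending; place each in the latest free slot ≤ its deadline.
Profit order: B=55 D=52 F=40 E=37 A=16 G=14 H=13 C=12
Assign: B→slot 1, D→slot 2, F skipped, E skipped, A skipped, G skipped, H skipped, C skipped.
Slots: [1:B] [2:D]
Profit = 55 + 52 = 107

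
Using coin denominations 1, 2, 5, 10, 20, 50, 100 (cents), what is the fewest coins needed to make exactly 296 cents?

Use the largest denomination that fits, subtract, and repeat.
296 − 2×100→96 − 1×50→46 − 2×20→6 − 1×5→1 − 1×1→0
Total coins = 2 + 1 + 2 + 1 + 1 = 7

7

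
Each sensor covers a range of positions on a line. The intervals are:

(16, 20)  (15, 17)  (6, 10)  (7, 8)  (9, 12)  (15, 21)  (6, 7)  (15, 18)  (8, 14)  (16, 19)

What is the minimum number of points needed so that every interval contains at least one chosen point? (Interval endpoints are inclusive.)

3

By right end: [6,7]  [7,8]  [6,10]  [9,12]  [8,14]  [15,17]  [15,18]  [16,19]  [16,20]  [15,21]
[6,7] uncovered → point at 7; [9,12] uncovered → point at 12; [15,17] uncovered → point at 17.
Points: 7, 12, 17 (3 total).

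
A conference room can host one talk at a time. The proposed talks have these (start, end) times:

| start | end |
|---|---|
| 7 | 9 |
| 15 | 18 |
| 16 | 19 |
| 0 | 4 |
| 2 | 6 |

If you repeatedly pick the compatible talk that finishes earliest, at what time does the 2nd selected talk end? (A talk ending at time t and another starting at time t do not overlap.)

By end time: (0,4), (2,6), (7,9), (15,18), (16,19).
Pick (0,4); next start ≥ 4 → (7,9); next start ≥ 9 → (15,18).
Selected: (0,4) (7,9) (15,18)

9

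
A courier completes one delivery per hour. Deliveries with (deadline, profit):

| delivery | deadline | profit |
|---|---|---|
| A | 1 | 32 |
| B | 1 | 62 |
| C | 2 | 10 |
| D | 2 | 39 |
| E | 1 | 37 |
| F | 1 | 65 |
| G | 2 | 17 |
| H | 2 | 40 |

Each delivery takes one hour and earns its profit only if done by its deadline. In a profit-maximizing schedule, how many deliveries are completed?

2

Profit order: F=65 B=62 H=40 D=39 E=37 A=32 G=17 C=10
Assign: F→slot 1, B skipped, H→slot 2, D skipped, E skipped, A skipped, G skipped, C skipped.
Slots: [1:F] [2:H]
2 of 8 scheduled.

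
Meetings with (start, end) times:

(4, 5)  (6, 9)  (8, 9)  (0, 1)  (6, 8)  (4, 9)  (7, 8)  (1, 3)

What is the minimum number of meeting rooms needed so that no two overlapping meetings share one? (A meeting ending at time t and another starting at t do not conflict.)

Count concurrent intervals with a sweep; the peak is the room count.
Events (time:±→running): 0:+→1 1:-→0 1:+→1 3:-→0 4:+→1 4:+→2 5:-→1 6:+→2 6:+→3 7:+→4 … peak 4.

4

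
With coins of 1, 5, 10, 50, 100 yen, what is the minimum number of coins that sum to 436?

Greedy: take as many of the largest coin as possible, then repeat with the remainder.
436 = 4×100 + 3×10 + 1×5 + 1×1
Total coins = 4 + 3 + 1 + 1 = 9

9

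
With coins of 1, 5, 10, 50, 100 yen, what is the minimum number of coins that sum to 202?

4

Use the largest denomination that fits, subtract, and repeat.
202 − 2×100→2 − 2×1→0
Total coins = 2 + 2 = 4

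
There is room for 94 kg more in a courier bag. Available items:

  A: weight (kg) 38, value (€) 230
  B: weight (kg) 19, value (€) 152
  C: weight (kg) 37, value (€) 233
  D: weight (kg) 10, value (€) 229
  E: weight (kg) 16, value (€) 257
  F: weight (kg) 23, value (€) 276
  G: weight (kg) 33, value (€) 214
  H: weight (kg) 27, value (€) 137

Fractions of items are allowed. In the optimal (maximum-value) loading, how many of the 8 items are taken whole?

Greedy by value/weight ratio, highest first.
Order: D (229/10=22.90) > E (257/16=16.06) > F (276/23=12.00) > B (152/19=8.00) > G (214/33=6.48) > C (233/37=6.30) > A (230/38=6.05) > H (137/27=5.07)
Fill: take D (10 @ 229) → take E (16 @ 257) → take F (23 @ 276) → take B (19 @ 152) → take 26/33 of G → 168.61; 94/94 used.
4 item(s) taken whole; one partial (take 26/33 of G).

4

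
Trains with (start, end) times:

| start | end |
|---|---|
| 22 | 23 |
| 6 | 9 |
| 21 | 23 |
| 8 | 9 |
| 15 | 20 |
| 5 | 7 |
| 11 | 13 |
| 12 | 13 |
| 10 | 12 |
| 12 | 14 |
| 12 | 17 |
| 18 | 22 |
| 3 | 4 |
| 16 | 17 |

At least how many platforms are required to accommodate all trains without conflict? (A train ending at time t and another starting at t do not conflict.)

Events (time:±→running): 3:+→1 4:-→0 5:+→1 6:+→2 7:-→1 8:+→2 9:-→1 9:-→0 10:+→1 11:+→2 12:-→1 12:+→2 12:+→3 12:+→4 … peak 4.

4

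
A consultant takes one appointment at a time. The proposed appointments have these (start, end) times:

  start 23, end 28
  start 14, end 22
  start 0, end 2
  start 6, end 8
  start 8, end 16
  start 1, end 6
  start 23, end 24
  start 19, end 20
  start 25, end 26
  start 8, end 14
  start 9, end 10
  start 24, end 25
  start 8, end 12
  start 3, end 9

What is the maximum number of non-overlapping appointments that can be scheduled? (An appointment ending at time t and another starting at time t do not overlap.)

Order by finish time; keep every interval that doesn't clash with the previous kept one.
Sorted by end: (0,2)  (1,6)  (6,8)  (3,9)  (9,10)  (8,12)  (8,14)  (8,16)  (19,20)  (14,22)  (23,24)  (24,25)  (25,26)  (23,28)
take (0,2); skip (1,6); take (6,8); skip (3,9); take (9,10); skip (8,12); take (19,20); take (23,24); take (24,25); take (25,26); skip (23,28).
Selected 7 appointments.

7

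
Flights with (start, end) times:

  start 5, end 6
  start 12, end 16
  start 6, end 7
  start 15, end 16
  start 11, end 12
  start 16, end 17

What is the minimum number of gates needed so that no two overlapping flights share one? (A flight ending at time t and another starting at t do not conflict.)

Count concurrent intervals with a sweep; the peak is the room count.
starts: [5, 6, 11, 12, 15, 16]
ends:   [6, 7, 12, 16, 16, 17]
s5→1 e6→0 s6→1 e7→0 s11→1 e12→0 s12→1 s15→2  — peak 2.

2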